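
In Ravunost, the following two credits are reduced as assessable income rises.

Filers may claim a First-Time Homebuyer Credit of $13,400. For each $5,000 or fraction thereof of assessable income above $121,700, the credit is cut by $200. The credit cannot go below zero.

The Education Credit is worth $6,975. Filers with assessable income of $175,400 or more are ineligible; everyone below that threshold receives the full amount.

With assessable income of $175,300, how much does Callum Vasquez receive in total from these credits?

First-Time Homebuyer Credit: income exceeds $121,700 by $53,600, which is 11 full-or-partial $5,000 increments; reduction = 11 × $200 = $2,200, leaving $11,200.
Education Credit: $175,300 is below the $175,400 cutoff, so the full $6,975 applies.
Total: $11,200 + $6,975 = $18,175.

$18,175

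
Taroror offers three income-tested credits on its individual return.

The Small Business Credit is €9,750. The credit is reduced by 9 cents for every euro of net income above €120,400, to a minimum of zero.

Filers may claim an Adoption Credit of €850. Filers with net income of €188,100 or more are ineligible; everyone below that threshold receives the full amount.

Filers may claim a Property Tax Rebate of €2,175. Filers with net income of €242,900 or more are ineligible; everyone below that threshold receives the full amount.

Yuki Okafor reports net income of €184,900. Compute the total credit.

Small Business Credit: 9% of the €64,500 excess over €120,400 is €5,805; credit = €9,750 − €5,805 = €3,945.
Adoption Credit: €184,900 is below the €188,100 cutoff, so the full €850 applies.
Property Tax Rebate: €184,900 is below the €242,900 cutoff, so the full €2,175 applies.
Total: €3,945 + €850 + €2,175 = €6,970.

€6,970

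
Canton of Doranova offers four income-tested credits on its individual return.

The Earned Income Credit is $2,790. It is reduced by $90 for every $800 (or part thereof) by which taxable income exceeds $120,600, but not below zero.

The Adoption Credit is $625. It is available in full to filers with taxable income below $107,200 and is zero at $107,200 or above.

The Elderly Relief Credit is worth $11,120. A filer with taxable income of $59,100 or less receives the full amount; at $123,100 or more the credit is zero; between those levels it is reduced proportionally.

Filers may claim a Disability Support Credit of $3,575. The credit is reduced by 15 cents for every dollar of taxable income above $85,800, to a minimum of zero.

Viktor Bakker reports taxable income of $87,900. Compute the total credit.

Earned Income Credit: $87,900 is at or below the $120,600 threshold, so the full $2,790 applies.
Adoption Credit: $87,900 is below the $107,200 cutoff, so the full $625 applies.
Elderly Relief Credit: $87,900 is $28,800 into a $64,000 phase-out range, leaving 35,200/64,000 of the credit: $11,120 × 35,200/64,000 = $6,116.
Disability Support Credit: 15% of the $2,100 excess over $85,800 is $315; credit = $3,575 − $315 = $3,260.
Total: $2,790 + $625 + $6,116 + $3,260 = $12,791.

$12,791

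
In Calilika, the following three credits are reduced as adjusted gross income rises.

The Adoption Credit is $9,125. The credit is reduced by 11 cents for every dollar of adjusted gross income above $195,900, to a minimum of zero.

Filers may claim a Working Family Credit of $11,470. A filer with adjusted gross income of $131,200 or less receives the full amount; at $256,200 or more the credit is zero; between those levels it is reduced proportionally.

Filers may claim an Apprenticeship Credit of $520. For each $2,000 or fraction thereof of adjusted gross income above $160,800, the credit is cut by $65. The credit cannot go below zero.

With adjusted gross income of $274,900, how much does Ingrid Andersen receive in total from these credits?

Adoption Credit: 11% of the $79,000 excess over $195,900 is $8,690; credit = $9,125 − $8,690 = $435.
Working Family Credit: $274,900 is at or above $256,200, so the credit is $0.
Apprenticeship Credit: income exceeds $160,800 by $114,100 → 58 increments × $65 = $3,770 ≥ base, so the credit is $0.
Total: $435 + $0 + $0 = $435.

$435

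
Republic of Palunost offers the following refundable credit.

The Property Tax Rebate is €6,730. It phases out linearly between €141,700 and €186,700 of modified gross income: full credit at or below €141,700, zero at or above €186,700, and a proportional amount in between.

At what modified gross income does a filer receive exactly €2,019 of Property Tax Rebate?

€2,019 is 2,019/6,730 of the full €6,730, so 4,711/6,730 of the €45,000 range has been used: income = €141,700 + €45,000 × 4,711/6,730 = €173,200.

€173,200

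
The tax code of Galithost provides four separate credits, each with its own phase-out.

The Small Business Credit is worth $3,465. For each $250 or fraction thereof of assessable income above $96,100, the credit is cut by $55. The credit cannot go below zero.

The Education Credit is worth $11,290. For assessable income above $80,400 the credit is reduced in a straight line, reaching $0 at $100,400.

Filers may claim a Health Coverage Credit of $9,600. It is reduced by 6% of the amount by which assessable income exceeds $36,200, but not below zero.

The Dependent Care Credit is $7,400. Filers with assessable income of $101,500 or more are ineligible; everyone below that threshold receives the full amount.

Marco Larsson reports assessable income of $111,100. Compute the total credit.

$5,271

Small Business Credit: income exceeds $96,100 by $15,000, which is 60 full-or-partial $250 increments; reduction = 60 × $55 = $3,300, leaving $165.
Education Credit: $111,100 is at or above $100,400, so the credit is $0.
Health Coverage Credit: 6% of the $74,900 excess over $36,200 is $4,494; credit = $9,600 − $4,494 = $5,106.
Dependent Care Credit: $111,100 meets or exceeds the $101,500 cutoff, so the credit is $0.
Total: $165 + $0 + $5,106 + $0 = $5,271.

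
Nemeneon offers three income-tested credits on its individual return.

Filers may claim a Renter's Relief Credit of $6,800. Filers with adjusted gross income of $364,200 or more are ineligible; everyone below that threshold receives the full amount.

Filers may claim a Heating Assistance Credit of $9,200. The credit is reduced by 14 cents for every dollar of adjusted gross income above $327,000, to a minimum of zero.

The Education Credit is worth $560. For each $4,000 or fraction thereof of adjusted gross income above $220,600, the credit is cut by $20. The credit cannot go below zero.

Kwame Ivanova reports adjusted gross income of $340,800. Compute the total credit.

$14,068

Renter's Relief Credit: $340,800 is below the $364,200 cutoff, so the full $6,800 applies.
Heating Assistance Credit: 14% of the $13,800 excess over $327,000 is $1,932; credit = $9,200 − $1,932 = $7,268.
Education Credit: income exceeds $220,600 by $120,200 → 31 increments × $20 = $620 ≥ base, so the credit is $0.
Total: $6,800 + $7,268 + $0 = $14,068.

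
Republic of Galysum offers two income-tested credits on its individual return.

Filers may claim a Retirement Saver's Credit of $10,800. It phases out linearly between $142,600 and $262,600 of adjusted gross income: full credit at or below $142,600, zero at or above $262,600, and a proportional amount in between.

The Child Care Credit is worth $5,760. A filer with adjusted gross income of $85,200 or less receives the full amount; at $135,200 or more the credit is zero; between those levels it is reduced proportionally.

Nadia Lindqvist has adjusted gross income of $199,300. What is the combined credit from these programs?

$5,697

Retirement Saver's Credit: $199,300 is $56,700 into a $120,000 phase-out range, leaving 63,300/120,000 of the credit: $10,800 × 63,300/120,000 = $5,697.
Child Care Credit: $199,300 is at or above $135,200, so the credit is $0.
Total: $5,697 + $0 = $5,697.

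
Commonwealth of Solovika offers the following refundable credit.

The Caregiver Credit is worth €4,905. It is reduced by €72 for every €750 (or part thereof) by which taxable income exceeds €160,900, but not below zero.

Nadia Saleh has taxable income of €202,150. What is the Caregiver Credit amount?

€945

Caregiver Credit: income exceeds €160,900 by €41,250, which is 55 full-or-partial €750 increments; reduction = 55 × €72 = €3,960, leaving €945.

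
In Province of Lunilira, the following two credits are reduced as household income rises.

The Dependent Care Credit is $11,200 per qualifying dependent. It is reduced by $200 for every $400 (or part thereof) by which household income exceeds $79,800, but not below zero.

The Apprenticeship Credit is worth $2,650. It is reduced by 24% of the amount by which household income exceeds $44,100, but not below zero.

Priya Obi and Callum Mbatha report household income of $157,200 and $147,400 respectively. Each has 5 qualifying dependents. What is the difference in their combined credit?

$5,000

Priya ($157,200): Dependent Care Credit: base = 5 × $11,200 = $56,000. income exceeds $79,800 by $77,400, which is 194 full-or-partial $400 increments; reduction = 194 × $200 = $38,800, leaving $17,200. Apprenticeship Credit: 24% of the $113,100 excess over $44,100 is $27,144 ≥ base, so the credit is $0. total $17,200 + $0 = $17,200
Callum ($147,400): Dependent Care Credit: base = 5 × $11,200 = $56,000. income exceeds $79,800 by $67,600, which is 169 full-or-partial $400 increments; reduction = 169 × $200 = $33,800, leaving $22,200. Apprenticeship Credit: 24% of the $103,300 excess over $44,100 is $24,792 ≥ base, so the credit is $0. total $22,200 + $0 = $22,200
Difference: |$17,200 − $22,200| = $5,000.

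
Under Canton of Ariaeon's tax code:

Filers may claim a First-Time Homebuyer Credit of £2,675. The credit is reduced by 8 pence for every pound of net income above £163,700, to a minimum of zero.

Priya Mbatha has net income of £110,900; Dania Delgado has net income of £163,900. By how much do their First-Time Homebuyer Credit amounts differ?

£16

Priya (£110,900): First-Time Homebuyer Credit: £110,900 is at or below the £163,700 threshold, so the full £2,675 applies.
Dania (£163,900): First-Time Homebuyer Credit: 8% of the £200 excess over £163,700 is £16; credit = £2,675 − £16 = £2,659.
Difference: |£2,675 − £2,659| = £16.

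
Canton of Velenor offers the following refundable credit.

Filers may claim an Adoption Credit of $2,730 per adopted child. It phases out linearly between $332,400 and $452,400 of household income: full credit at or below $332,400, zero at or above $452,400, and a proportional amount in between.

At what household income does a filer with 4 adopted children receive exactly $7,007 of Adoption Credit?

$375,400

Full credit = 4 × $2,730 = $10,920.
$7,007 is 7,007/10,920 of the full $10,920, so 3,913/10,920 of the $120,000 range has been used: income = $332,400 + $120,000 × 3,913/10,920 = $375,400.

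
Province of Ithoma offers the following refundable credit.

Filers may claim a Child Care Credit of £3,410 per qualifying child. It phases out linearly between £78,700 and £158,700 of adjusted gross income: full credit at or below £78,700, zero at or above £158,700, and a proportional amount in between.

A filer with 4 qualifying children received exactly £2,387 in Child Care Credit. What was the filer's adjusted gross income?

Full credit = 4 × £3,410 = £13,640.
£2,387 is 2,387/13,640 of the full £13,640, so 11,253/13,640 of the £80,000 range has been used: income = £78,700 + £80,000 × 11,253/13,640 = £144,700.

£144,700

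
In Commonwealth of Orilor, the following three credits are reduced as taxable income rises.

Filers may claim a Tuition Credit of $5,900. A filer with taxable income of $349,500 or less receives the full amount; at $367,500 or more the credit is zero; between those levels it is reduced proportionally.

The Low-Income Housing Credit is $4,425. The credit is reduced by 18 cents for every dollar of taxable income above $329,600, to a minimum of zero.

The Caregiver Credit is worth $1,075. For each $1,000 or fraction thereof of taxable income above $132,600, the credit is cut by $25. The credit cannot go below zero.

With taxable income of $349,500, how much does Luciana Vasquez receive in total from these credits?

$6,743

Tuition Credit: $349,500 is at or below the $349,500 threshold, so the full $5,900 applies.
Low-Income Housing Credit: 18% of the $19,900 excess over $329,600 is $3,582; credit = $4,425 − $3,582 = $843.
Caregiver Credit: income exceeds $132,600 by $216,900 → 217 increments × $25 = $5,425 ≥ base, so the credit is $0.
Total: $5,900 + $843 + $0 = $6,743.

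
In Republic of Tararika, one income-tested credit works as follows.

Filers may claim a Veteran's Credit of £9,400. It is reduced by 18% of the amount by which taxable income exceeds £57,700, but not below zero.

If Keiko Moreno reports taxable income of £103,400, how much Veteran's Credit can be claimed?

Veteran's Credit: 18% of the £45,700 excess over £57,700 is £8,226; credit = £9,400 − £8,226 = £1,174.

£1,174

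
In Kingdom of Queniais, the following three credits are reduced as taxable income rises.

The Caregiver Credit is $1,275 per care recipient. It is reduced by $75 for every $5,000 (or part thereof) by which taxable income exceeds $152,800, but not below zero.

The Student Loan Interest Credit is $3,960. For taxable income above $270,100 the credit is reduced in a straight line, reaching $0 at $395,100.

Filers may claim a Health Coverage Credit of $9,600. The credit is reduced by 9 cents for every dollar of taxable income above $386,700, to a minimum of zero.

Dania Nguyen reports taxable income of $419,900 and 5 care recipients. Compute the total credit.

Caregiver Credit: base = 5 × $1,275 = $6,375. income exceeds $152,800 by $267,100, which is 54 full-or-partial $5,000 increments; reduction = 54 × $75 = $4,050, leaving $2,325.
Student Loan Interest Credit: $419,900 is at or above $395,100, so the credit is $0.
Health Coverage Credit: 9% of the $33,200 excess over $386,700 is $2,988; credit = $9,600 − $2,988 = $6,612.
Total: $2,325 + $0 + $6,612 = $8,937.

$8,937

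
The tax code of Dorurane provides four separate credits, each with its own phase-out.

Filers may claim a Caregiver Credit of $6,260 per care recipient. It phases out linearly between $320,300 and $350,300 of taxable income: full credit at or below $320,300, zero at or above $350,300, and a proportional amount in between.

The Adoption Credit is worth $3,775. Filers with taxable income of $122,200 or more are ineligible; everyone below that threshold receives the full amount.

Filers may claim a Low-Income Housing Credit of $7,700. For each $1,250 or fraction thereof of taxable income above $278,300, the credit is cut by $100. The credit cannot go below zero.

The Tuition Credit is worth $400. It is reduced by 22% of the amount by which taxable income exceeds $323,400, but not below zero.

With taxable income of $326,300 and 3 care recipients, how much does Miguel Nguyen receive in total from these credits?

Caregiver Credit: base = 3 × $6,260 = $18,780. $326,300 is $6,000 into a $30,000 phase-out range, leaving 24,000/30,000 of the credit: $18,780 × 24,000/30,000 = $15,024.
Adoption Credit: $326,300 meets or exceeds the $122,200 cutoff, so the credit is $0.
Low-Income Housing Credit: income exceeds $278,300 by $48,000, which is 39 full-or-partial $1,250 increments; reduction = 39 × $100 = $3,900, leaving $3,800.
Tuition Credit: 22% of the $2,900 excess over $323,400 is $638 ≥ base, so the credit is $0.
Total: $15,024 + $0 + $3,800 + $0 = $18,824.

$18,824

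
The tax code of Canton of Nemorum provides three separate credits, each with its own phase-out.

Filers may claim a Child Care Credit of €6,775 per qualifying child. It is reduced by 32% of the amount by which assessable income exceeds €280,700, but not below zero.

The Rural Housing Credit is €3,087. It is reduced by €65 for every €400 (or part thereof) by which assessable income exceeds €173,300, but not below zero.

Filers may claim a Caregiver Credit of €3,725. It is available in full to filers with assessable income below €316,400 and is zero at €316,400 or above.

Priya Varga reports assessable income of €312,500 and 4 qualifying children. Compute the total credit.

€20,649

Child Care Credit: base = 4 × €6,775 = €27,100. 32% of the €31,800 excess over €280,700 is €10,176; credit = €27,100 − €10,176 = €16,924.
Rural Housing Credit: income exceeds €173,300 by €139,200 → 348 increments × €65 = €22,620 ≥ base, so the credit is €0.
Caregiver Credit: €312,500 is below the €316,400 cutoff, so the full €3,725 applies.
Total: €16,924 + €0 + €3,725 = €20,649.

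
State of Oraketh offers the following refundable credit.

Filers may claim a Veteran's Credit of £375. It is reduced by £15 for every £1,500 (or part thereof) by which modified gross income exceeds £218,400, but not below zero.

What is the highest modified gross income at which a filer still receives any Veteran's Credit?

After 24 increments the reduction is 24 × £15 = £360, leaving £15; one more increment wipes it out. Increment 24 ends at excess 24 × £1,500 = £36,000, so the highest qualifying income is £218,400 + £36,000 = £254,400.

£254,400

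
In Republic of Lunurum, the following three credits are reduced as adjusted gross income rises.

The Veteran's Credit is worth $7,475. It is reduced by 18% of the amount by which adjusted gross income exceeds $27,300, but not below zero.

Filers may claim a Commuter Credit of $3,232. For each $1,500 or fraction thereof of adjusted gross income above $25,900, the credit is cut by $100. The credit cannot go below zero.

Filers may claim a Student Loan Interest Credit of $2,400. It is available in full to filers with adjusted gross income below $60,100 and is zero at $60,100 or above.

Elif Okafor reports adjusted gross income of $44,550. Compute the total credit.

$8,702

Veteran's Credit: 18% of the $17,250 excess over $27,300 is $3,105; credit = $7,475 − $3,105 = $4,370.
Commuter Credit: income exceeds $25,900 by $18,650, which is 13 full-or-partial $1,500 increments; reduction = 13 × $100 = $1,300, leaving $1,932.
Student Loan Interest Credit: $44,550 is below the $60,100 cutoff, so the full $2,400 applies.
Total: $4,370 + $1,932 + $2,400 = $8,702.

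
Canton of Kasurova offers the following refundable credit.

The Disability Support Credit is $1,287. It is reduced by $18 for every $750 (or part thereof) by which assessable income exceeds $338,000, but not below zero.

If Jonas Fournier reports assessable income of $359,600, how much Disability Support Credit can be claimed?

Disability Support Credit: income exceeds $338,000 by $21,600, which is 29 full-or-partial $750 increments; reduction = 29 × $18 = $522, leaving $765.

$765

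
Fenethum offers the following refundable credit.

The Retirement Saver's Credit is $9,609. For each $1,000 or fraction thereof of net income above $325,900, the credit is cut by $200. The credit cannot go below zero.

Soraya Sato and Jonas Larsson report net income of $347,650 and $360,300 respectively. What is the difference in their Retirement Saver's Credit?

Soraya ($347,650): Retirement Saver's Credit: income exceeds $325,900 by $21,750, which is 22 full-or-partial $1,000 increments; reduction = 22 × $200 = $4,400, leaving $5,209.
Jonas ($360,300): Retirement Saver's Credit: income exceeds $325,900 by $34,400, which is 35 full-or-partial $1,000 increments; reduction = 35 × $200 = $7,000, leaving $2,609.
Difference: |$5,209 − $2,609| = $2,600.

$2,600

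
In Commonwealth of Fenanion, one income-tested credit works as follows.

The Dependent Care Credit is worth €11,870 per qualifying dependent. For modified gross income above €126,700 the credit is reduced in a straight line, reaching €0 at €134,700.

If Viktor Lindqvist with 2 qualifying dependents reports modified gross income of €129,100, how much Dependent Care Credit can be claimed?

€16,618

Dependent Care Credit: base = 2 × €11,870 = €23,740. €129,100 is €2,400 into a €8,000 phase-out range, leaving 5,600/8,000 of the credit: €23,740 × 5,600/8,000 = €16,618.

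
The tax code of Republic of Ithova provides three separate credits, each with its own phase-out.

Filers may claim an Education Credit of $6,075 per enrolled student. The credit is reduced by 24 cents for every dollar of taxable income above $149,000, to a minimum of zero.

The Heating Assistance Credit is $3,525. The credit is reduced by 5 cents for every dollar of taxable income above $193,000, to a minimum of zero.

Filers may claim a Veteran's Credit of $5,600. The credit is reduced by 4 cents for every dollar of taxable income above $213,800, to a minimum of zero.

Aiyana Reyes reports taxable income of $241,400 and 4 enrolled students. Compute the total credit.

$7,725

Education Credit: base = 4 × $6,075 = $24,300. 24% of the $92,400 excess over $149,000 is $22,176; credit = $24,300 − $22,176 = $2,124.
Heating Assistance Credit: 5% of the $48,400 excess over $193,000 is $2,420; credit = $3,525 − $2,420 = $1,105.
Veteran's Credit: 4% of the $27,600 excess over $213,800 is $1,104; credit = $5,600 − $1,104 = $4,496.
Total: $2,124 + $1,105 + $4,496 = $7,725.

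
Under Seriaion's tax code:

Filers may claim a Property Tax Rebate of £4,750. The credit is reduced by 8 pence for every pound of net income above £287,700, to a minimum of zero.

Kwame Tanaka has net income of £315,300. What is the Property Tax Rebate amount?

£2,542

Property Tax Rebate: 8% of the £27,600 excess over £287,700 is £2,208; credit = £4,750 − £2,208 = £2,542.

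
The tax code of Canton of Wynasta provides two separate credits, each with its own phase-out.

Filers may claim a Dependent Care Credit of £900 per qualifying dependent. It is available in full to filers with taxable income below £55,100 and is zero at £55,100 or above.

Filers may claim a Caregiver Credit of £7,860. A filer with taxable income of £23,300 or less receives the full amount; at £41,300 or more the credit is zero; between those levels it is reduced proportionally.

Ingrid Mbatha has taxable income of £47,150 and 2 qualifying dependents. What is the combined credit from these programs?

Dependent Care Credit: base = 2 × £900 = £1,800. £47,150 is below the £55,100 cutoff, so the full £1,800 applies.
Caregiver Credit: £47,150 is at or above £41,300, so the credit is £0.
Total: £1,800 + £0 = £1,800.

£1,800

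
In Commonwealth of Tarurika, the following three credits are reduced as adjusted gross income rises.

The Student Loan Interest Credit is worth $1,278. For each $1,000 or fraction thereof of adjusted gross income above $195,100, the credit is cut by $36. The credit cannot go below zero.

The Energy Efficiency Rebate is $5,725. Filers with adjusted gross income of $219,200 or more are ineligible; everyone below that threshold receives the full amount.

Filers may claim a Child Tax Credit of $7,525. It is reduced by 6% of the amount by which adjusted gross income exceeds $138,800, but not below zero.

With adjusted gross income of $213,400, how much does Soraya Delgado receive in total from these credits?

$9,368

Student Loan Interest Credit: income exceeds $195,100 by $18,300, which is 19 full-or-partial $1,000 increments; reduction = 19 × $36 = $684, leaving $594.
Energy Efficiency Rebate: $213,400 is below the $219,200 cutoff, so the full $5,725 applies.
Child Tax Credit: 6% of the $74,600 excess over $138,800 is $4,476; credit = $7,525 − $4,476 = $3,049.
Total: $594 + $5,725 + $3,049 = $9,368.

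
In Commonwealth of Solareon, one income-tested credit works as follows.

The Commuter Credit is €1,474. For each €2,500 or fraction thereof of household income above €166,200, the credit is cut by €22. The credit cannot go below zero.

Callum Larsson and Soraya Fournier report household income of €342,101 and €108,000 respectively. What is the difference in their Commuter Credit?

€1,474

Callum (€342,101): Commuter Credit: income exceeds €166,200 by €175,901 → 71 increments × €22 = €1,562 ≥ base, so the credit is €0.
Soraya (€108,000): Commuter Credit: €108,000 is at or below the €166,200 threshold, so the full €1,474 applies.
Difference: |€0 − €1,474| = €1,474.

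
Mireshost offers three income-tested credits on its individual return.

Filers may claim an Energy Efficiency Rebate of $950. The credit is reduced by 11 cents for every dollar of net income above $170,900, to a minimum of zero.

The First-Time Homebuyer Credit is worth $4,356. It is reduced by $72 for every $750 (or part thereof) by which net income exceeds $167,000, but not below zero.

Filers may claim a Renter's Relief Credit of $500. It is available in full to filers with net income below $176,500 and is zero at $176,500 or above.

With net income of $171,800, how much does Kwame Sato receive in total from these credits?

Energy Efficiency Rebate: 11% of the $900 excess over $170,900 is $99; credit = $950 − $99 = $851.
First-Time Homebuyer Credit: income exceeds $167,000 by $4,800, which is 7 full-or-partial $750 increments; reduction = 7 × $72 = $504, leaving $3,852.
Renter's Relief Credit: $171,800 is below the $176,500 cutoff, so the full $500 applies.
Total: $851 + $3,852 + $500 = $5,203.

$5,203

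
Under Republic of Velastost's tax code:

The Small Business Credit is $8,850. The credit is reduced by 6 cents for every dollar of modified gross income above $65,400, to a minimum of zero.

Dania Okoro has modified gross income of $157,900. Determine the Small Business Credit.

Small Business Credit: 6% of the $92,500 excess over $65,400 is $5,550; credit = $8,850 − $5,550 = $3,300.

$3,300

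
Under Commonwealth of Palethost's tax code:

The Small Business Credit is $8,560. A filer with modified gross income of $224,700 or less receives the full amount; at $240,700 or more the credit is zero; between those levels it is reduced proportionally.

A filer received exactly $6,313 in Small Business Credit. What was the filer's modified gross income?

$228,900

$6,313 is 6,313/8,560 of the full $8,560, so 2,247/8,560 of the $16,000 range has been used: income = $224,700 + $16,000 × 2,247/8,560 = $228,900.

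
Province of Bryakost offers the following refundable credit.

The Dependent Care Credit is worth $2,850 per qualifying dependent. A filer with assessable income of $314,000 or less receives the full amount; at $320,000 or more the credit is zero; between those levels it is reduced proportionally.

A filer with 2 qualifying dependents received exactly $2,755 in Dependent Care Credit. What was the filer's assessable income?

$317,100

Full credit = 2 × $2,850 = $5,700.
$2,755 is 2,755/5,700 of the full $5,700, so 2,945/5,700 of the $6,000 range has been used: income = $314,000 + $6,000 × 2,945/5,700 = $317,100.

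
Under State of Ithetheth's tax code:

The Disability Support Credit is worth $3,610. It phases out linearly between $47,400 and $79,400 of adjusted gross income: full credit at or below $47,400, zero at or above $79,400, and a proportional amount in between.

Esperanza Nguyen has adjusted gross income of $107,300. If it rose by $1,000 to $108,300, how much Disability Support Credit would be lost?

$0

At $107,300 — $107,300 is at or above $79,400, so the credit is $0.
At $108,300 — $108,300 is at or above $79,400, so the credit is $0.
Lost: $0 − $0 = $0.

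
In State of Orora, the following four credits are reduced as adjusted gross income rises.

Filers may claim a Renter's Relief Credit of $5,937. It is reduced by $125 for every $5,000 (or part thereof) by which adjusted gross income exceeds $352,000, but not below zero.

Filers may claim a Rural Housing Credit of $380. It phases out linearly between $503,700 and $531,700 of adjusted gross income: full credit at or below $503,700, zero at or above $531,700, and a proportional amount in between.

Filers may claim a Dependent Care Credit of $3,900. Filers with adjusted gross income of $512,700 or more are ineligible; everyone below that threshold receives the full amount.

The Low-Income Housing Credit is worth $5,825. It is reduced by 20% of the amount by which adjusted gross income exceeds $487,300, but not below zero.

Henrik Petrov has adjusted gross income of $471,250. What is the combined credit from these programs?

Renter's Relief Credit: income exceeds $352,000 by $119,250, which is 24 full-or-partial $5,000 increments; reduction = 24 × $125 = $3,000, leaving $2,937.
Rural Housing Credit: $471,250 is at or below the $503,700 threshold, so the full $380 applies.
Dependent Care Credit: $471,250 is below the $512,700 cutoff, so the full $3,900 applies.
Low-Income Housing Credit: $471,250 is at or below the $487,300 threshold, so the full $5,825 applies.
Total: $2,937 + $380 + $3,900 + $5,825 = $13,042.

$13,042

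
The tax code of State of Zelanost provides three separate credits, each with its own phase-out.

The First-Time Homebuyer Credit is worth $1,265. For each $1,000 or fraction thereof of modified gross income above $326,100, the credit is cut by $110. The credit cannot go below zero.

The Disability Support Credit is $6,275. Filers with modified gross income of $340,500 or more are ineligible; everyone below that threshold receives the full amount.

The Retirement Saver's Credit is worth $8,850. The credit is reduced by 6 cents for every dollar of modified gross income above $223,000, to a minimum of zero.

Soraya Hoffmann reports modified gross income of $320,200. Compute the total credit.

$10,558

First-Time Homebuyer Credit: $320,200 is at or below the $326,100 threshold, so the full $1,265 applies.
Disability Support Credit: $320,200 is below the $340,500 cutoff, so the full $6,275 applies.
Retirement Saver's Credit: 6% of the $97,200 excess over $223,000 is $5,832; credit = $8,850 − $5,832 = $3,018.
Total: $1,265 + $6,275 + $3,018 = $10,558.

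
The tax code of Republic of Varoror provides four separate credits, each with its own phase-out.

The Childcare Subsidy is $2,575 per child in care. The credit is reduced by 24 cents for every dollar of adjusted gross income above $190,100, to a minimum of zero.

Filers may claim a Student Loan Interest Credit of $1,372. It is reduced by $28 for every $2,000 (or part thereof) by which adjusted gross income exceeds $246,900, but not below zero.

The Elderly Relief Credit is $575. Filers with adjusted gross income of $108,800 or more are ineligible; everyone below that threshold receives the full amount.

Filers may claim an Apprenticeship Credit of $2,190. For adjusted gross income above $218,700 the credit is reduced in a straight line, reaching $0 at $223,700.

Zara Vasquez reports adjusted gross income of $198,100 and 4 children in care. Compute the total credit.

Childcare Subsidy: base = 4 × $2,575 = $10,300. 24% of the $8,000 excess over $190,100 is $1,920; credit = $10,300 − $1,920 = $8,380.
Student Loan Interest Credit: $198,100 is at or below the $246,900 threshold, so the full $1,372 applies.
Elderly Relief Credit: $198,100 meets or exceeds the $108,800 cutoff, so the credit is $0.
Apprenticeship Credit: $198,100 is at or below the $218,700 threshold, so the full $2,190 applies.
Total: $8,380 + $1,372 + $0 + $2,190 = $11,942.

$11,942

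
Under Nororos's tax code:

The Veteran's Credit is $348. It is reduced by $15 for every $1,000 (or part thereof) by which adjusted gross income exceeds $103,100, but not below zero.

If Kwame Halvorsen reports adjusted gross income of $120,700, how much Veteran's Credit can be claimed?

$78

Veteran's Credit: income exceeds $103,100 by $17,600, which is 18 full-or-partial $1,000 increments; reduction = 18 × $15 = $270, leaving $78.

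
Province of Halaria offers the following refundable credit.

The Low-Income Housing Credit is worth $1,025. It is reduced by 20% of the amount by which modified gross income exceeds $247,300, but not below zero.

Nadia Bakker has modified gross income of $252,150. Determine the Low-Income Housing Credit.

Low-Income Housing Credit: 20% of the $4,850 excess over $247,300 is $970; credit = $1,025 − $970 = $55.

$55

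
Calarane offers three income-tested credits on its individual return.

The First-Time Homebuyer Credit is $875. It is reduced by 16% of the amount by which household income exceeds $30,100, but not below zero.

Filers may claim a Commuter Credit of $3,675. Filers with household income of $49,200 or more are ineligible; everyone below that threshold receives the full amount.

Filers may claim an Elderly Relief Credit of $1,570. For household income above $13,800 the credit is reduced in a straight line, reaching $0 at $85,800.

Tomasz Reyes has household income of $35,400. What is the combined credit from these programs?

$4,801

First-Time Homebuyer Credit: 16% of the $5,300 excess over $30,100 is $848; credit = $875 − $848 = $27.
Commuter Credit: $35,400 is below the $49,200 cutoff, so the full $3,675 applies.
Elderly Relief Credit: $35,400 is $21,600 into a $72,000 phase-out range, leaving 50,400/72,000 of the credit: $1,570 × 50,400/72,000 = $1,099.
Total: $27 + $3,675 + $1,099 = $4,801.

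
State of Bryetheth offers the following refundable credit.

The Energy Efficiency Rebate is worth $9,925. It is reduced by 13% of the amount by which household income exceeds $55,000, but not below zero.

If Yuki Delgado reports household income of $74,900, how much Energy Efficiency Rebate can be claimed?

$7,338

Energy Efficiency Rebate: 13% of the $19,900 excess over $55,000 is $2,587; credit = $9,925 − $2,587 = $7,338.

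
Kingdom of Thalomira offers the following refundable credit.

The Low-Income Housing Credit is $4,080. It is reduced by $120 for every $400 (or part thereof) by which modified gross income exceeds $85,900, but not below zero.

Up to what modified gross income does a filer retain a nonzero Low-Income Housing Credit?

After 33 increments the reduction is 33 × $120 = $3,960, leaving $120; one more increment wipes it out. Increment 33 ends at excess 33 × $400 = $13,200, so the highest qualifying income is $85,900 + $13,200 = $99,100.

$99,100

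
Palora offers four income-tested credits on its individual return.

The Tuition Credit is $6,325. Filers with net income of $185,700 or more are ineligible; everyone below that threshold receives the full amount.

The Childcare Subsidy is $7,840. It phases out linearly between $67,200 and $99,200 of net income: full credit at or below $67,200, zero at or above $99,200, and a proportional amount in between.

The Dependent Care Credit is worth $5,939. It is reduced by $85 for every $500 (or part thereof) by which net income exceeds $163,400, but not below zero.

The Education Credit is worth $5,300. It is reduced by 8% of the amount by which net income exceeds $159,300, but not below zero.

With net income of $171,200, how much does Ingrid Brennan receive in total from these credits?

$15,252

Tuition Credit: $171,200 is below the $185,700 cutoff, so the full $6,325 applies.
Childcare Subsidy: $171,200 is at or above $99,200, so the credit is $0.
Dependent Care Credit: income exceeds $163,400 by $7,800, which is 16 full-or-partial $500 increments; reduction = 16 × $85 = $1,360, leaving $4,579.
Education Credit: 8% of the $11,900 excess over $159,300 is $952; credit = $5,300 − $952 = $4,348.
Total: $6,325 + $0 + $4,579 + $4,348 = $15,252.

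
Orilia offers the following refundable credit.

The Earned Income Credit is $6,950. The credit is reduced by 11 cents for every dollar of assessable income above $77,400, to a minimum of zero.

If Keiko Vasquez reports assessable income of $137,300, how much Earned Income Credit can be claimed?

$361

Earned Income Credit: 11% of the $59,900 excess over $77,400 is $6,589; credit = $6,950 − $6,589 = $361.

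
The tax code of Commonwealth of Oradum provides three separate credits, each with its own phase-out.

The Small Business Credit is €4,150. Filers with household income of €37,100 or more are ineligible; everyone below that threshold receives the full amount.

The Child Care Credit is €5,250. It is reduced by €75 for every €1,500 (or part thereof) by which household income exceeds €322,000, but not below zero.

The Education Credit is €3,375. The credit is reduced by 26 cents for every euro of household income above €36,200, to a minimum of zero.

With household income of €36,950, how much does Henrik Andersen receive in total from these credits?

€12,580

Small Business Credit: €36,950 is below the €37,100 cutoff, so the full €4,150 applies.
Child Care Credit: €36,950 is at or below the €322,000 threshold, so the full €5,250 applies.
Education Credit: 26% of the €750 excess over €36,200 is €195; credit = €3,375 − €195 = €3,180.
Total: €4,150 + €5,250 + €3,180 = €12,580.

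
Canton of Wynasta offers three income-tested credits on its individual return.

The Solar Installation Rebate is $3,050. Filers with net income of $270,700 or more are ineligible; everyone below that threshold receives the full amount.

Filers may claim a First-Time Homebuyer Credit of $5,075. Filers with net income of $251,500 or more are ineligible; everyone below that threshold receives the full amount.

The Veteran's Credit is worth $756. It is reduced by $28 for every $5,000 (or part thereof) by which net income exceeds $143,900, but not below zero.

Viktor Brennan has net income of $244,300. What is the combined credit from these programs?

$8,293

Solar Installation Rebate: $244,300 is below the $270,700 cutoff, so the full $3,050 applies.
First-Time Homebuyer Credit: $244,300 is below the $251,500 cutoff, so the full $5,075 applies.
Veteran's Credit: income exceeds $143,900 by $100,400, which is 21 full-or-partial $5,000 increments; reduction = 21 × $28 = $588, leaving $168.
Total: $3,050 + $5,075 + $168 = $8,293.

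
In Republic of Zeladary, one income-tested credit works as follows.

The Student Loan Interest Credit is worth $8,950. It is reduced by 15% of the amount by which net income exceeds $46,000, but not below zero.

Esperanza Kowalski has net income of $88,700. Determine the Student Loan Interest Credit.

$2,545

Student Loan Interest Credit: 15% of the $42,700 excess over $46,000 is $6,405; credit = $8,950 − $6,405 = $2,545.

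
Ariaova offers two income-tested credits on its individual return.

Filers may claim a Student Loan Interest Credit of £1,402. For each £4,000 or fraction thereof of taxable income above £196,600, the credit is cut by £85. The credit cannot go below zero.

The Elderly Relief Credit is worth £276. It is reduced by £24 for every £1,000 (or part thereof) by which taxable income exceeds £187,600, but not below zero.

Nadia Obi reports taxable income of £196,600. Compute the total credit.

£1,462

Student Loan Interest Credit: £196,600 is at or below the £196,600 threshold, so the full £1,402 applies.
Elderly Relief Credit: income exceeds £187,600 by £9,000, which is 9 full-or-partial £1,000 increments; reduction = 9 × £24 = £216, leaving £60.
Total: £1,402 + £60 = £1,462.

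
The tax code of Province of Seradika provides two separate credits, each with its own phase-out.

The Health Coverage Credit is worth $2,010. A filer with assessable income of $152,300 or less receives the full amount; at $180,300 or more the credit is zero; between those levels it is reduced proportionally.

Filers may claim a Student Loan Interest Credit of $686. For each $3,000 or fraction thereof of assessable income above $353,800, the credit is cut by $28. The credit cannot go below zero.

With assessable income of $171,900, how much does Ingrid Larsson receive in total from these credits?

Health Coverage Credit: $171,900 is $19,600 into a $28,000 phase-out range, leaving 8,400/28,000 of the credit: $2,010 × 8,400/28,000 = $603.
Student Loan Interest Credit: $171,900 is at or below the $353,800 threshold, so the full $686 applies.
Total: $603 + $686 = $1,289.

$1,289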